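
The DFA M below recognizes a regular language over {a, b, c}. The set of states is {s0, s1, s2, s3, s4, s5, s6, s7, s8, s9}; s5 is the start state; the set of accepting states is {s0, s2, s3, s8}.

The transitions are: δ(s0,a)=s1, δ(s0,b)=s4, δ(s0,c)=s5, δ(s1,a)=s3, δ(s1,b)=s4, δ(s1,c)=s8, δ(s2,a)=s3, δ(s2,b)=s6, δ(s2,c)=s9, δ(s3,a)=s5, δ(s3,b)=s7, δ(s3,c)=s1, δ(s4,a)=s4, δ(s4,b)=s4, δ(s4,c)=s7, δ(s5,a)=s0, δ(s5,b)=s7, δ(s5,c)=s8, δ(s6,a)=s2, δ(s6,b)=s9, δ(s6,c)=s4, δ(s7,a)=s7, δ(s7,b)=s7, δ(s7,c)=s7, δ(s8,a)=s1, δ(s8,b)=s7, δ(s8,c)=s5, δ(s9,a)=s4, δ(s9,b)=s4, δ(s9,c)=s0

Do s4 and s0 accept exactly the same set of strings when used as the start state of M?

No

Reachable states from the start: {s0,s1,s3,s4,s5,s7,s8}. Unreachable: {s2,s6,s9} — drop them.
P0 = {s0,s3,s8} | {s1,s4,s5,s7}.
Refine {s1,s4,s5,s7} on symbol a: members go to different blocks, giving {s1,s5} and {s4,s7}.
The partition is now stable with 3 blocks: {s0,s3,s8} | {s1,s5} | {s4,s7}.
s4 and s0 end up in different blocks, so they are distinguishable. For instance, the string 'ε' is accepted from only s0.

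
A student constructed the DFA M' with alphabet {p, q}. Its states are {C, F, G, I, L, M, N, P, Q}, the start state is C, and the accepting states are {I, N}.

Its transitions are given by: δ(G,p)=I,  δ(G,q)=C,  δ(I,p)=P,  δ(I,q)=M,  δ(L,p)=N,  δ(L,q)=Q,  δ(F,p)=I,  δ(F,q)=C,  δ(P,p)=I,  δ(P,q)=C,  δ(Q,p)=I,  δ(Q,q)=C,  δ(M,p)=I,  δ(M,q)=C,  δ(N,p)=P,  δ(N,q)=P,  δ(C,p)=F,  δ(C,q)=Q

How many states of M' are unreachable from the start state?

3

No path from C leads to G, L, N; the other 6 states are all reachable.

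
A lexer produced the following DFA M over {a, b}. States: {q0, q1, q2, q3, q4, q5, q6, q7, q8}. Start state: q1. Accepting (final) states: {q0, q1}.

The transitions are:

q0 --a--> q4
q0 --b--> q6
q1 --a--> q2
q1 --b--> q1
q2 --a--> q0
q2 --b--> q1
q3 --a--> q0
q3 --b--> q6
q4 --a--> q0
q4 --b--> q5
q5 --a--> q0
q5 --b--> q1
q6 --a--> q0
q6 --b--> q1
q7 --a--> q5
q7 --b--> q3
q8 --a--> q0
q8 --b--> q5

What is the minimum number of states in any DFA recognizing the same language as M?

4

States {q3,q7,q8} cannot be reached from the start state, so discard them.
Start with accepting vs non-accepting: {q0,q1} | {q2,q4,q5,q6}.
Split {q0,q1} by δ(·,b) → {q0} and {q1}.
Refine {q2,q4,q5,q6} on symbol b: members go to different blocks, giving {q2,q5,q6} and {q4}.
Stable partition: {q0} | {q2,q5,q6} | {q1} | {q4} — 4 equivalence classes.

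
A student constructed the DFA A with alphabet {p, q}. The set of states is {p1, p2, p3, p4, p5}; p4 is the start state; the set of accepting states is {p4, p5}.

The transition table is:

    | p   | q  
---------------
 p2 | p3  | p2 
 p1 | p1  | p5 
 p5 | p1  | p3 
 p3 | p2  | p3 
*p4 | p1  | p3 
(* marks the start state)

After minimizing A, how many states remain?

All states are reachable from the start state.
Start with accepting vs non-accepting: {p4,p5} | {p1,p2,p3}.
Split {p1,p2,p3} by δ(·,q) → {p2,p3} and {p1}.
No further refinement is possible. Final partition (3 blocks): {p4,p5} | {p2,p3} | {p1}.

3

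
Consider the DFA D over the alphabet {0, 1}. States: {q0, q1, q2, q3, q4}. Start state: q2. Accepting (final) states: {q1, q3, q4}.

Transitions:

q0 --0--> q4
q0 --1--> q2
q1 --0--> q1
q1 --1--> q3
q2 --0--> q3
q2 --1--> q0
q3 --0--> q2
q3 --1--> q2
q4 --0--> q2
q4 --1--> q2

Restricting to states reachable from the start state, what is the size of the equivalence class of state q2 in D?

2

States {q1} cannot be reached from the start state, so discard them.
P0 = {q3,q4} | {q0,q2}.
Stable partition: {q3,q4} | {q0,q2} — 2 equivalence classes.
The equivalence class containing q2 is {q0,q2}, of size 2.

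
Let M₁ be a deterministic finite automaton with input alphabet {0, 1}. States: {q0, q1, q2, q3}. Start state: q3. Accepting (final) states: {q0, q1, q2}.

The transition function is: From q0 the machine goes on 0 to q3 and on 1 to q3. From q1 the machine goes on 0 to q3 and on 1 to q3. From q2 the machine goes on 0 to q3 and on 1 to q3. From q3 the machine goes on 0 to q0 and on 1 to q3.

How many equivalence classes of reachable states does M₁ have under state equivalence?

First remove the unreachable states {q1,q2}; 2 states remain.
Initial partition by acceptance: {q0} | {q3}.
The partition is now stable with 2 blocks: {q0} | {q3}.

2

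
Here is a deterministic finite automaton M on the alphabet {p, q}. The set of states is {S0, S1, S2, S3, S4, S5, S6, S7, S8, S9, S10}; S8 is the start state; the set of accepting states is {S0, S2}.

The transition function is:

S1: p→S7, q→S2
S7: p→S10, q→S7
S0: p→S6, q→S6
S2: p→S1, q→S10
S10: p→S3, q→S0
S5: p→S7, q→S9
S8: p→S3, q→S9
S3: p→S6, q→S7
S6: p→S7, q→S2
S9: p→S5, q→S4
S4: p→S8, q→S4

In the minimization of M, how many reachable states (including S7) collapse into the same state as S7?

Every state is reachable, so we keep all 11.
P0 = {S0,S2} | {S1,S3,S4,S5,S6,S7,S8,S9,S10}.
Refine {S1,S3,S4,S5,S6,S7,S8,S9,S10} on symbol q: members go to different blocks, giving {S3,S4,S5,S7,S8,S9} and {S1,S6,S10}.
Split {S3,S4,S5,S7,S8,S9} by δ(·,p) → {S4,S5,S8,S9} and {S3,S7}.
On input p, block {S4,S5,S8,S9} splits into {S4,S9} and {S5,S8}.
The partition is now stable with 5 blocks: {S0,S2} | {S4,S9} | {S1,S6,S10} | {S3,S7} | {S5,S8}.
The equivalence class containing S7 is {S3,S7}, of size 2.

2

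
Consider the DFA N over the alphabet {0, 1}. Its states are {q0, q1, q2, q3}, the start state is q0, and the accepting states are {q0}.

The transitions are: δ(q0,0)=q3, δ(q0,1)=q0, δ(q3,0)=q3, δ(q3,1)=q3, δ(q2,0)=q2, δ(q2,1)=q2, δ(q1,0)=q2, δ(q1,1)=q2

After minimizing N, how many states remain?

States {q1,q2} cannot be reached from the start state, so discard them.
P0 = {q0} | {q3}.
Stable partition: {q0} | {q3} — 2 equivalence classes.

2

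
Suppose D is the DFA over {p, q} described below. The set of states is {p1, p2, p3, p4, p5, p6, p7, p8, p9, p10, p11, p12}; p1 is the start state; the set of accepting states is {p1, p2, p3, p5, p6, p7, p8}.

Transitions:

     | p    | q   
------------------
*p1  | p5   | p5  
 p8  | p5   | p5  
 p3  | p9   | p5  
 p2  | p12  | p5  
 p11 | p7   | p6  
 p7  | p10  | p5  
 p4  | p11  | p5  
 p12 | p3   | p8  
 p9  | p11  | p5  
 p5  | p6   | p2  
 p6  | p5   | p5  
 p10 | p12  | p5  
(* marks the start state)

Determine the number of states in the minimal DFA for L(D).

6

Reachable states from the start: {p1,p2,p3,p5,p6,p7,p8,p9,p10,p11,p12}. Unreachable: {p4} — drop them.
Initial partition by acceptance: {p1,p2,p3,p5,p6,p7,p8} | {p9,p10,p11,p12}.
On input p, block {p1,p2,p3,p5,p6,p7,p8} splits into {p1,p5,p6,p8} and {p2,p3,p7}.
Split {p1,p5,p6,p8} by δ(·,q) → {p1,p6,p8} and {p5}.
Split {p9,p10,p11,p12} by δ(·,p) → {p9,p10} and {p11,p12}.
Split {p2,p3,p7} by δ(·,p) → {p3,p7} and {p2}.
The partition is now stable with 6 blocks: {p1,p6,p8} | {p9,p10} | {p3,p7} | {p5} | {p11,p12} | {p2}.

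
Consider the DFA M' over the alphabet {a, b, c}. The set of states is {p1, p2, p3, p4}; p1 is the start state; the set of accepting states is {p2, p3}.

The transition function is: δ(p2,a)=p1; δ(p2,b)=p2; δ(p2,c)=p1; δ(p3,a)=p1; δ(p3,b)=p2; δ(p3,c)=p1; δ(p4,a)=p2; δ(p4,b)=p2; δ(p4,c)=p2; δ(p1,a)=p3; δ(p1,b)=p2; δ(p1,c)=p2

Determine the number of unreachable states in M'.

1

No path from p1 leads to p4; the other 3 states are all reachable.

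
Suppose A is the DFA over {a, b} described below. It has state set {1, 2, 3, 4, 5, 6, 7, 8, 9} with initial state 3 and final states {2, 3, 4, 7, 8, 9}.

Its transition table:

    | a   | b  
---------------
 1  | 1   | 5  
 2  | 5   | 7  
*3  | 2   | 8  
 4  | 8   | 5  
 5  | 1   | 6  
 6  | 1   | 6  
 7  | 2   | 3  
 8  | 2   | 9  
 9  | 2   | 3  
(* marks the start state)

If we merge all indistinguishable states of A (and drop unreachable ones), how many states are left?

States {4} cannot be reached from the start state, so discard them.
P0 = {2,3,7,8,9} | {1,5,6}.
Split {2,3,7,8,9} by δ(·,a) → {3,7,8,9} and {2}.
Stable partition: {3,7,8,9} | {1,5,6} | {2} — 3 equivalence classes.

3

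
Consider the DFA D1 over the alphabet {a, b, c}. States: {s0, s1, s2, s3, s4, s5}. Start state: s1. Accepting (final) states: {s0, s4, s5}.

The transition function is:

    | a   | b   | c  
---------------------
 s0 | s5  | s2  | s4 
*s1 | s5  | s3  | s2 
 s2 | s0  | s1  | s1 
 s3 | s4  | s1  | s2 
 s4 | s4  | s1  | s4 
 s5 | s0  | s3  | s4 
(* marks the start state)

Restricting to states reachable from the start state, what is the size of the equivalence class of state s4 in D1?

3

All states are reachable from the start state.
Initial partition by acceptance: {s0,s4,s5} | {s1,s2,s3}.
Stable partition: {s0,s4,s5} | {s1,s2,s3} — 2 equivalence classes.
The equivalence class containing s4 is {s0,s4,s5}, of size 3.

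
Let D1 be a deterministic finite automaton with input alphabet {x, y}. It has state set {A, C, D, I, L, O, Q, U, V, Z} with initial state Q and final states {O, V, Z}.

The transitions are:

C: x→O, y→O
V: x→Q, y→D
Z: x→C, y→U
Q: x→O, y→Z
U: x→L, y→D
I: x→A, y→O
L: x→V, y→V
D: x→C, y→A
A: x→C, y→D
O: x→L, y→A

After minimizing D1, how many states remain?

Reachable states from the start: {A,C,D,L,O,Q,U,V,Z}. Unreachable: {I} — drop them.
P0 = {O,V,Z} | {A,C,D,L,Q,U}.
Refine {A,C,D,L,Q,U} on symbol x: members go to different blocks, giving {C,L,Q} and {A,D,U}.
The partition is now stable with 3 blocks: {O,V,Z} | {C,L,Q} | {A,D,U}.

3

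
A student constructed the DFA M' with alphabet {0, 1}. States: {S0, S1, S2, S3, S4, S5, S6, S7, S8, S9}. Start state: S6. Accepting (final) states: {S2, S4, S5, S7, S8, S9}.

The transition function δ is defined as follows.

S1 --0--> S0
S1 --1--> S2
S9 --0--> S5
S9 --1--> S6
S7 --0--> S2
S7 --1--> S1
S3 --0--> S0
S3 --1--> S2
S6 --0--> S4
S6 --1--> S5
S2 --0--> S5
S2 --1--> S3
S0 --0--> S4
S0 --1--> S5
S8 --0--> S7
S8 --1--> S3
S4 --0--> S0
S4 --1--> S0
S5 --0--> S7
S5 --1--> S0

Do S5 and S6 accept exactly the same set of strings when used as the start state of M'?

States {S8,S9} cannot be reached from the start state, so discard them.
Start with accepting vs non-accepting: {S2,S4,S5,S7} | {S0,S1,S3,S6}.
On input 0, block {S2,S4,S5,S7} splits into {S2,S5,S7} and {S4}.
Split {S0,S1,S3,S6} by δ(·,0) → {S0,S6} and {S1,S3}.
Split {S2,S5,S7} by δ(·,1) → {S2,S7} and {S5}.
Refine {S2,S7} on symbol 0: members go to different blocks, giving {S2} and {S7}.
No further refinement is possible. Final partition (6 blocks): {S2} | {S0,S6} | {S4} | {S1,S3} | {S5} | {S7}.
S5 and S6 end up in different blocks, so they are distinguishable. For instance, the string 'ε' is accepted from only S5.

No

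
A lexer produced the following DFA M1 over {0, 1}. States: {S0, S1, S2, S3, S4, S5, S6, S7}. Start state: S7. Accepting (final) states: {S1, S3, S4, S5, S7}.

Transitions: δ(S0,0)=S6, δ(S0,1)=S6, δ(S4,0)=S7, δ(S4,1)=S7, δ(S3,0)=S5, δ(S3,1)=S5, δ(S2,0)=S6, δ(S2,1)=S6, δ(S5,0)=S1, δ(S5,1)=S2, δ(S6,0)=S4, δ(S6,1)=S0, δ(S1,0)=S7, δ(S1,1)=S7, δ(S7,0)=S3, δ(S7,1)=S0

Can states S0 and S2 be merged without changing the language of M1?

Yes

P0 = {S1,S3,S4,S5,S7} | {S0,S2,S6}.
Refine {S1,S3,S4,S5,S7} on symbol 1: members go to different blocks, giving {S1,S3,S4} and {S5,S7}.
On input 0, block {S0,S2,S6} splits into {S0,S2} and {S6}.
No further refinement is possible. Final partition (4 blocks): {S1,S3,S4} | {S0,S2} | {S5,S7} | {S6}.
S0 and S2 lie in the same block of the stable partition, so they are equivalent — no string distinguishes them.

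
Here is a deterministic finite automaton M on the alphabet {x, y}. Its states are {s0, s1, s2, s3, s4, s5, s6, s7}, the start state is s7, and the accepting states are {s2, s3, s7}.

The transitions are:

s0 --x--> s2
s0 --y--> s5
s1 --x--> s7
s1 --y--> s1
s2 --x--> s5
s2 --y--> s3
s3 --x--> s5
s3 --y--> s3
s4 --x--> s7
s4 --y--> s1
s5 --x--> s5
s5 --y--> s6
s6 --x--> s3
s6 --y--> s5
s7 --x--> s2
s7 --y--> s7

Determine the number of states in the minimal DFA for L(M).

4

First remove the unreachable states {s0,s1,s4}; 5 states remain.
P0 = {s2,s3,s7} | {s5,s6}.
Refine {s2,s3,s7} on symbol x: members go to different blocks, giving {s2,s3} and {s7}.
Refine {s5,s6} on symbol x: members go to different blocks, giving {s5} and {s6}.
The partition is now stable with 4 blocks: {s2,s3} | {s5} | {s7} | {s6}.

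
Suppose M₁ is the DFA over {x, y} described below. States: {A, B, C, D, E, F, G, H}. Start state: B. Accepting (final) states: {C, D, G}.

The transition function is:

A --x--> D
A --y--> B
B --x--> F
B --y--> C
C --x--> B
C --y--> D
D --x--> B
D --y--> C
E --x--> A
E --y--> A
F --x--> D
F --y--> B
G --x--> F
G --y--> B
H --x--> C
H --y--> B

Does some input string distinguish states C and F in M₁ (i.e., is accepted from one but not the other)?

Yes

States {A,E,G,H} cannot be reached from the start state, so discard them.
Start with accepting vs non-accepting: {C,D} | {B,F}.
Refine {B,F} on symbol x: members go to different blocks, giving {B} and {F}.
Stable partition: {C,D} | {B} | {F} — 3 equivalence classes.
C and F end up in different blocks, so they are distinguishable. For instance, the string 'ε' is accepted from only C.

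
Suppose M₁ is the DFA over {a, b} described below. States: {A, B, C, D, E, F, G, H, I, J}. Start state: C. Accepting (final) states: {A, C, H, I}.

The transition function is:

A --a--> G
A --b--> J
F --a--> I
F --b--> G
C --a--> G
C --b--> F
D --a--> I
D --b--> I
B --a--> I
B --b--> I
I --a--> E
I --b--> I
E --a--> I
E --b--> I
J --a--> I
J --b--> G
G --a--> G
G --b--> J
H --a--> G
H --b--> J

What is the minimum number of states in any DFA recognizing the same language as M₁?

5

First remove the unreachable states {A,B,D,H}; 6 states remain.
P0 = {C,I} | {E,F,G,J}.
Split {C,I} by δ(·,b) → {C} and {I}.
Refine {E,F,G,J} on symbol a: members go to different blocks, giving {E,F,J} and {G}.
On input b, block {E,F,J} splits into {F,J} and {E}.
The partition is now stable with 5 blocks: {C} | {F,J} | {I} | {G} | {E}.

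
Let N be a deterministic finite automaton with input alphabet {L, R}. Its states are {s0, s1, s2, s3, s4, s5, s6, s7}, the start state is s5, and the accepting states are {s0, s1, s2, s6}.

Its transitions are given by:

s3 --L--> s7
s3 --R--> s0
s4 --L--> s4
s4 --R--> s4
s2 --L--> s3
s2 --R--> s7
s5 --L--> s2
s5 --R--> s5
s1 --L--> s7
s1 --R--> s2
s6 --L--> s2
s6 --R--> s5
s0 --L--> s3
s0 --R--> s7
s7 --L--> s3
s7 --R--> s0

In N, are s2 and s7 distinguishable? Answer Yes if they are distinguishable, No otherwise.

Yes

Reachable states from the start: {s0,s2,s3,s5,s7}. Unreachable: {s1,s4,s6} — drop them.
P0 = {s0,s2} | {s3,s5,s7}.
Refine {s3,s5,s7} on symbol L: members go to different blocks, giving {s3,s7} and {s5}.
Stable partition: {s0,s2} | {s3,s7} | {s5} — 3 equivalence classes.
s2 and s7 end up in different blocks, so they are distinguishable. For instance, the string 'ε' is accepted from only s2.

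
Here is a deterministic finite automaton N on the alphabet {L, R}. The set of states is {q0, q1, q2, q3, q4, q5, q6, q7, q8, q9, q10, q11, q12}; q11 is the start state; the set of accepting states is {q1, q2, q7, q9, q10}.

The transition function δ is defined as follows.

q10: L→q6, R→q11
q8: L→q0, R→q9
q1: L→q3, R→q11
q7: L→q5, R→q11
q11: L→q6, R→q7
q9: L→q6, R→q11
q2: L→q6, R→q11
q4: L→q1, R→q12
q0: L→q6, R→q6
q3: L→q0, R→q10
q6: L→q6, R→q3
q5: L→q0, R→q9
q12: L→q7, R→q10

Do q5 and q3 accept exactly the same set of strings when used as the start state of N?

Yes

First remove the unreachable states {q1,q2,q4,q8,q12}; 8 states remain.
P0 = {q7,q9,q10} | {q0,q3,q5,q6,q11}.
Split {q0,q3,q5,q6,q11} by δ(·,R) → {q3,q5,q11} and {q0,q6}.
On input L, block {q7,q9,q10} splits into {q9,q10} and {q7}.
Refine {q3,q5,q11} on symbol R: members go to different blocks, giving {q3,q5} and {q11}.
On input R, block {q0,q6} splits into {q0} and {q6}.
No further refinement is possible. Final partition (6 blocks): {q9,q10} | {q3,q5} | {q0} | {q7} | {q11} | {q6}.
q5 and q3 lie in the same block of the stable partition, so they are equivalent — no string distinguishes them.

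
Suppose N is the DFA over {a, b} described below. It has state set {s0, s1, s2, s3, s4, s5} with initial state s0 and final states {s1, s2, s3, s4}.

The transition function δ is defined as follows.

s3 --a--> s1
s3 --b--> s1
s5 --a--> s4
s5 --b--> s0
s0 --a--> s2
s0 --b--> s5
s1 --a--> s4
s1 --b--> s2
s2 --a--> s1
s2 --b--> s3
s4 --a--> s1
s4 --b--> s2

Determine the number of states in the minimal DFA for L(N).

Initial partition by acceptance: {s1,s2,s3,s4} | {s0,s5}.
No further refinement is possible. Final partition (2 blocks): {s1,s2,s3,s4} | {s0,s5}.

2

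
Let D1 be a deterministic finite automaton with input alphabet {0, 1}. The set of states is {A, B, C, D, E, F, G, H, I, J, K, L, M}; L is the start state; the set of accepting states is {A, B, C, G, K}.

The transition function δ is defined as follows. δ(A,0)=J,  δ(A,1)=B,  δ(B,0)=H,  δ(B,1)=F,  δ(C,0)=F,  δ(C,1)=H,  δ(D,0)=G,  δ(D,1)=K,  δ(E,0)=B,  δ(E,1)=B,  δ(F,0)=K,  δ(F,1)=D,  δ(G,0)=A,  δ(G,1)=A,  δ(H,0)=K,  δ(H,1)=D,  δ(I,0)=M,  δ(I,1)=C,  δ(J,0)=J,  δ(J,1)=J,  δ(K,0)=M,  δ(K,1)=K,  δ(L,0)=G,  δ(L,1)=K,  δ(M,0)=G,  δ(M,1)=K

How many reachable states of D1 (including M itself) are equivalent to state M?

Reachable states from the start: {A,B,D,F,G,H,J,K,L,M}. Unreachable: {C,E,I} — drop them.
P0 = {A,B,G,K} | {D,F,H,J,L,M}.
On input 0, block {A,B,G,K} splits into {A,B,K} and {G}.
On input 1, block {A,B,K} splits into {A,K} and {B}.
Refine {A,K} on symbol 1: members go to different blocks, giving {A} and {K}.
Refine {D,F,H,J,L,M} on symbol 0: members go to different blocks, giving {D,L,M} and {F,H} and {J}.
No further refinement is possible. Final partition (7 blocks): {A} | {D,L,M} | {G} | {B} | {K} | {F,H} | {J}.
State M belongs to the block {D,L,M}, which has 3 states.

3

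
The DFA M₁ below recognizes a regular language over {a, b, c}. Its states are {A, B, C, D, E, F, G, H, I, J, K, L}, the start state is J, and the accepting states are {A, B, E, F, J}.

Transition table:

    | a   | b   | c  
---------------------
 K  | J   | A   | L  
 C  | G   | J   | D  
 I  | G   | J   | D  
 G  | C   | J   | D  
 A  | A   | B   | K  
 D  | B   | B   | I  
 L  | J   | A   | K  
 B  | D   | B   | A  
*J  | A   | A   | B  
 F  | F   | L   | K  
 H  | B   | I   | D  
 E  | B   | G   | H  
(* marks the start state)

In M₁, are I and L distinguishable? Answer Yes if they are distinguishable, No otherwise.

Yes

Reachable states from the start: {A,B,C,D,G,I,J,K,L}. Unreachable: {E,F,H} — drop them.
P0 = {A,B,J} | {C,D,G,I,K,L}.
Split {A,B,J} by δ(·,a) → {A,J} and {B}.
On input b, block {A,J} splits into {A} and {J}.
Split {C,D,G,I,K,L} by δ(·,a) → {C,G,I} and {K,L} and {D}.
No further refinement is possible. Final partition (6 blocks): {A} | {C,G,I} | {B} | {J} | {K,L} | {D}.
I and L end up in different blocks, so they are distinguishable. For instance, the string 'a' is accepted from only L.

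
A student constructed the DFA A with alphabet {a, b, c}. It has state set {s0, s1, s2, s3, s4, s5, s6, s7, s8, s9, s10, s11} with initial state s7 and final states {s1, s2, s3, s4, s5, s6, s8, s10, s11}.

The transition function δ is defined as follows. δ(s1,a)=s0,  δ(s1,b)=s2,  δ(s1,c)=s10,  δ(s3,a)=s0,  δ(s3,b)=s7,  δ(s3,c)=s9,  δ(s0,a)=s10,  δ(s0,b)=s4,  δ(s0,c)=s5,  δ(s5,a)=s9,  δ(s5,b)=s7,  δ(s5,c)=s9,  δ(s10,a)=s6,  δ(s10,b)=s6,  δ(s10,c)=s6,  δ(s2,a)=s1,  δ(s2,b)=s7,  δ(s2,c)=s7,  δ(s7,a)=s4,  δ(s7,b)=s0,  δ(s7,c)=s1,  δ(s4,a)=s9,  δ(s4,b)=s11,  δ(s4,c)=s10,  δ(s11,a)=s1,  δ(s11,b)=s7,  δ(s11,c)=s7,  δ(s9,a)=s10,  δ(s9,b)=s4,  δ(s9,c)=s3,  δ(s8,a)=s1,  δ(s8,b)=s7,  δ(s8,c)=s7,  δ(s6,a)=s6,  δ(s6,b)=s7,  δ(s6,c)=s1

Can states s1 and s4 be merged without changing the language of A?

Reachable states from the start: {s0,s1,s2,s3,s4,s5,s6,s7,s9,s10,s11}. Unreachable: {s8} — drop them.
Initial partition by acceptance: {s1,s2,s3,s4,s5,s6,s10,s11} | {s0,s7,s9}.
Split {s1,s2,s3,s4,s5,s6,s10,s11} by δ(·,a) → {s1,s3,s4,s5} and {s2,s6,s10,s11}.
On input b, block {s1,s3,s4,s5} splits into {s1,s4} and {s3,s5}.
Split {s0,s7,s9} by δ(·,a) → {s0,s9} and {s7}.
Refine {s2,s6,s10,s11} on symbol a: members go to different blocks, giving {s2,s11} and {s6,s10}.
Split {s6,s10} by δ(·,b) → {s6} and {s10}.
The partition is now stable with 7 blocks: {s1,s4} | {s0,s9} | {s2,s11} | {s3,s5} | {s7} | {s6} | {s10}.
s1 and s4 lie in the same block of the stable partition, so they are equivalent — no string distinguishes them.

Yes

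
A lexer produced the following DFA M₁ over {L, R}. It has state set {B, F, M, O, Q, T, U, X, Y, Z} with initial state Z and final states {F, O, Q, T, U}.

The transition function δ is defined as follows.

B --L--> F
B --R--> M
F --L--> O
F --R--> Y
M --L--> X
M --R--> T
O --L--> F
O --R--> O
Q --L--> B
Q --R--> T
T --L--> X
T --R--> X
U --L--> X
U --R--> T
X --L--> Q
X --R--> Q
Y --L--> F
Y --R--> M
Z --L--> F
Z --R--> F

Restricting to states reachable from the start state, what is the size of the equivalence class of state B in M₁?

Reachable states from the start: {B,F,M,O,Q,T,X,Y,Z}. Unreachable: {U} — drop them.
Start with accepting vs non-accepting: {F,O,Q,T} | {B,M,X,Y,Z}.
Refine {F,O,Q,T} on symbol L: members go to different blocks, giving {F,O} and {Q,T}.
Refine {F,O} on symbol R: members go to different blocks, giving {O} and {F}.
Split {B,M,X,Y,Z} by δ(·,L) → {B,Y,Z} and {X} and {M}.
Refine {B,Y,Z} on symbol R: members go to different blocks, giving {B,Y} and {Z}.
On input L, block {Q,T} splits into {Q} and {T}.
No further refinement is possible. Final partition (8 blocks): {O} | {B,Y} | {Q} | {F} | {X} | {M} | {Z} | {T}.
The equivalence class containing B is {B,Y}, of size 2.

2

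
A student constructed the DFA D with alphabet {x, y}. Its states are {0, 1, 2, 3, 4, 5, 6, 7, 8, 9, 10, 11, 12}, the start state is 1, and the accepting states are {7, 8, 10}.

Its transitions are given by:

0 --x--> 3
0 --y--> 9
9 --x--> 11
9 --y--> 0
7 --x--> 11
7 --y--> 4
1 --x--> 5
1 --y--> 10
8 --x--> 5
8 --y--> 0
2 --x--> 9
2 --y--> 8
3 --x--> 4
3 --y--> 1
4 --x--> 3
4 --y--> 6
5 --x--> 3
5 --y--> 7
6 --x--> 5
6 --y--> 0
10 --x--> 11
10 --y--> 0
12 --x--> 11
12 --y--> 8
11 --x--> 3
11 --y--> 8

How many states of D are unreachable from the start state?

Starting at 1 and following transitions, the reachable set is {0, 1, 3, 4, 5, 6, 7, 8, 9, 10, 11}. That leaves 2, 12 unreachable — 2 in total.

2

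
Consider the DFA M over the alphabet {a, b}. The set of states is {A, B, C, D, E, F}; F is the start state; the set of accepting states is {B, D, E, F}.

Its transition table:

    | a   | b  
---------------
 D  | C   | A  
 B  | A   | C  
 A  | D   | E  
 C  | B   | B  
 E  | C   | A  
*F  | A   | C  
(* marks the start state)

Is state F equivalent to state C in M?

All states are reachable from the start state.
Initial partition by acceptance: {B,D,E,F} | {A,C}.
No further refinement is possible. Final partition (2 blocks): {B,D,E,F} | {A,C}.
F and C end up in different blocks, so they are distinguishable. For instance, the string 'ε' is accepted from only F.

No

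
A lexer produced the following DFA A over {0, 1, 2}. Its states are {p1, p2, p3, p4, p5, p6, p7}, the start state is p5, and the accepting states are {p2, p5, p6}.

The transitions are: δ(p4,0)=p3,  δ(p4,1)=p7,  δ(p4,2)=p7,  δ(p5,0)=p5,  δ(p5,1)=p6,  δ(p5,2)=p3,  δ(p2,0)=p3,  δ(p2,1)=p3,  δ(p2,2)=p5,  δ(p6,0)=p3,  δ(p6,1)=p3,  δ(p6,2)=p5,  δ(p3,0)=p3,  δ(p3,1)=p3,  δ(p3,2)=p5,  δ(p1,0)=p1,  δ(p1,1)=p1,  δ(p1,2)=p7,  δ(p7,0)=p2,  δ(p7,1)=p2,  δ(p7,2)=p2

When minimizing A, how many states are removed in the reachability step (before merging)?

Starting at p5 and following transitions, the reachable set is {p3, p5, p6}. That leaves p1, p2, p4, p7 unreachable — 4 in total.

4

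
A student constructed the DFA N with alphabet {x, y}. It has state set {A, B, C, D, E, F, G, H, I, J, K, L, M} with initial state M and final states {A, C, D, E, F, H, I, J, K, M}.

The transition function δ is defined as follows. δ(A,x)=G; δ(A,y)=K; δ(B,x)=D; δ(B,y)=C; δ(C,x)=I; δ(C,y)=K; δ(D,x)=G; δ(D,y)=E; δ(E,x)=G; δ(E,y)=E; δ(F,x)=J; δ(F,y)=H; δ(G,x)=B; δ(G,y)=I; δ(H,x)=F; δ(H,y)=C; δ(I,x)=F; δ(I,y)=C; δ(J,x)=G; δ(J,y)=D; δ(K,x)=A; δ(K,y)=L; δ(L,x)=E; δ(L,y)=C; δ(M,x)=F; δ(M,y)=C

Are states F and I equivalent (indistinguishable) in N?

No

All states are reachable from the start state.
Start with accepting vs non-accepting: {A,C,D,E,F,H,I,J,K,M} | {B,G,L}.
Split {A,C,D,E,F,H,I,J,K,M} by δ(·,x) → {C,F,H,I,K,M} and {A,D,E,J}.
Refine {C,F,H,I,K,M} on symbol x: members go to different blocks, giving {C,H,I,M} and {F,K}.
Split {C,H,I,M} by δ(·,x) → {H,I,M} and {C}.
Split {B,G,L} by δ(·,x) → {B,L} and {G}.
Refine {A,D,E,J} on symbol y: members go to different blocks, giving {D,E,J} and {A}.
On input x, block {F,K} splits into {F} and {K}.
The partition is now stable with 8 blocks: {H,I,M} | {B,L} | {D,E,J} | {F} | {C} | {G} | {A} | {K}.
F and I end up in different blocks, so they are distinguishable. For instance, the string 'xx' is accepted from only I.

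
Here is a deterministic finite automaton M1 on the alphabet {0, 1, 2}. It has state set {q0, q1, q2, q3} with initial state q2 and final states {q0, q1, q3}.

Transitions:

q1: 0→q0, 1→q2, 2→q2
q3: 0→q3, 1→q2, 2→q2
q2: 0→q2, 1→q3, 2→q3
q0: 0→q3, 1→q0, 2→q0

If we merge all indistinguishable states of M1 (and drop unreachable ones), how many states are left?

2

States {q0,q1} cannot be reached from the start state, so discard them.
Initial partition by acceptance: {q3} | {q2}.
Stable partition: {q3} | {q2} — 2 equivalence classes.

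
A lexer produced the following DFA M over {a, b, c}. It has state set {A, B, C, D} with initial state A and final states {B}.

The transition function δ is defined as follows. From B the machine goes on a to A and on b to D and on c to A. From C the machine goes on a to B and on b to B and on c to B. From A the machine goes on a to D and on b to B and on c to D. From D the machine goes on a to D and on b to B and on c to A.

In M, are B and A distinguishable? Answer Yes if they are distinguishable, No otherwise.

Reachable states from the start: {A,B,D}. Unreachable: {C} — drop them.
Start with accepting vs non-accepting: {B} | {A,D}.
The partition is now stable with 2 blocks: {B} | {A,D}.
B and A end up in different blocks, so they are distinguishable. For instance, the string 'ε' is accepted from only B.

Yes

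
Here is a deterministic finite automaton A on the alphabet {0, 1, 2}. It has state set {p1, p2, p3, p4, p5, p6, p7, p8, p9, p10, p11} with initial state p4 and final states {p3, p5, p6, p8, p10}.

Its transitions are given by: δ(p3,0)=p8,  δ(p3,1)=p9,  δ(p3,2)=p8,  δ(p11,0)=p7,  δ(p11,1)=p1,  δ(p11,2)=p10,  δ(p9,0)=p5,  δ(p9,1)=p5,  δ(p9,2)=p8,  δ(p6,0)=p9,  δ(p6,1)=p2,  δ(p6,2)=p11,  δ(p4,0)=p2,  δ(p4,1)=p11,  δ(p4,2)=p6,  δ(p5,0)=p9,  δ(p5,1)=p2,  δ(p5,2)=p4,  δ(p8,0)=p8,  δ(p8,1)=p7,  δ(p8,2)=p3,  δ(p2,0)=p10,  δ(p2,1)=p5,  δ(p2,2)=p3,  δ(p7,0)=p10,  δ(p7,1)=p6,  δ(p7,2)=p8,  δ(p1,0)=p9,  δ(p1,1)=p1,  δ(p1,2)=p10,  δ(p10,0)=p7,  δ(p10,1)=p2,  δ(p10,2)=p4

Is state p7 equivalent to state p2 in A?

Every state is reachable, so we keep all 11.
Start with accepting vs non-accepting: {p3,p5,p6,p8,p10} | {p1,p2,p4,p7,p9,p11}.
Refine {p3,p5,p6,p8,p10} on symbol 0: members go to different blocks, giving {p5,p6,p10} and {p3,p8}.
On input 0, block {p1,p2,p4,p7,p9,p11} splits into {p1,p4,p11} and {p2,p7,p9}.
Stable partition: {p5,p6,p10} | {p1,p4,p11} | {p3,p8} | {p2,p7,p9} — 4 equivalence classes.
p7 and p2 lie in the same block of the stable partition, so they are equivalent — no string distinguishes them.

Yes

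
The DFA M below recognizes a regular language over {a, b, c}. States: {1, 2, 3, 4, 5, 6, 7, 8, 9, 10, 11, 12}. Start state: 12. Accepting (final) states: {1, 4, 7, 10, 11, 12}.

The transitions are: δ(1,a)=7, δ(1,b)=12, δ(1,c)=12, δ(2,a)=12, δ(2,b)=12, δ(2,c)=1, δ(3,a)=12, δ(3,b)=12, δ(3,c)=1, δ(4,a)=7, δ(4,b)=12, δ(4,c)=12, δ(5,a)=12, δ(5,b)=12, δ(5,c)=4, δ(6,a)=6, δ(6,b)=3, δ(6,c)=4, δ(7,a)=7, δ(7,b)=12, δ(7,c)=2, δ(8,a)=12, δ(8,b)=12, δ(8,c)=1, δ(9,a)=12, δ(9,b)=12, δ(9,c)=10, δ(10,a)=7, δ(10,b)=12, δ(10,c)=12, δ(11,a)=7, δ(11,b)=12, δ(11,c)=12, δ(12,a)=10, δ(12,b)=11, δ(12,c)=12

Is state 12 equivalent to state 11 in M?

No

Reachable states from the start: {1,2,7,10,11,12}. Unreachable: {3,4,5,6,8,9} — drop them.
Initial partition by acceptance: {1,7,10,11,12} | {2}.
On input c, block {1,7,10,11,12} splits into {1,10,11,12} and {7}.
Refine {1,10,11,12} on symbol a: members go to different blocks, giving {1,10,11} and {12}.
No further refinement is possible. Final partition (4 blocks): {1,10,11} | {2} | {7} | {12}.
12 and 11 end up in different blocks, so they are distinguishable. For instance, the string 'ac' is accepted from only 12.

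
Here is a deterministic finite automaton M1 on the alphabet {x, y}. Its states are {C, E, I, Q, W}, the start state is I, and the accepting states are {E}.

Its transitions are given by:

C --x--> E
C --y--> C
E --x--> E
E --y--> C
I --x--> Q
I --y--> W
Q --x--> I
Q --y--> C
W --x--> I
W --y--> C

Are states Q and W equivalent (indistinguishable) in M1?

Yes

All states are reachable from the start state.
Start with accepting vs non-accepting: {E} | {C,I,Q,W}.
Refine {C,I,Q,W} on symbol x: members go to different blocks, giving {I,Q,W} and {C}.
Refine {I,Q,W} on symbol y: members go to different blocks, giving {Q,W} and {I}.
No further refinement is possible. Final partition (4 blocks): {E} | {Q,W} | {C} | {I}.
Q and W lie in the same block of the stable partition, so they are equivalent — no string distinguishes them.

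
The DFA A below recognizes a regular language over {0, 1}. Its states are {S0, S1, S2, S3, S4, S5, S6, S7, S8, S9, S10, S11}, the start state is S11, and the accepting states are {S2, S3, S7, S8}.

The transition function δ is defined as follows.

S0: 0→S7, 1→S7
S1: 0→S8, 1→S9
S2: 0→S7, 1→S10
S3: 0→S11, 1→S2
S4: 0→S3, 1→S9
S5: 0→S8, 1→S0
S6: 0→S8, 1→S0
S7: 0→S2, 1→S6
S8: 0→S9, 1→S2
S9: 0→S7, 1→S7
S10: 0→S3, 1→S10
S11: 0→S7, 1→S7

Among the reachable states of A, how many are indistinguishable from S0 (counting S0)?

First remove the unreachable states {S1,S4,S5}; 9 states remain.
Initial partition by acceptance: {S2,S3,S7,S8} | {S0,S6,S9,S10,S11}.
Split {S2,S3,S7,S8} by δ(·,0) → {S2,S7} and {S3,S8}.
On input 0, block {S0,S6,S9,S10,S11} splits into {S0,S9,S11} and {S6,S10}.
Refine {S6,S10} on symbol 1: members go to different blocks, giving {S6} and {S10}.
Refine {S2,S7} on symbol 1: members go to different blocks, giving {S2} and {S7}.
The partition is now stable with 6 blocks: {S2} | {S0,S9,S11} | {S3,S8} | {S6} | {S10} | {S7}.
The equivalence class containing S0 is {S0,S9,S11}, of size 3.

3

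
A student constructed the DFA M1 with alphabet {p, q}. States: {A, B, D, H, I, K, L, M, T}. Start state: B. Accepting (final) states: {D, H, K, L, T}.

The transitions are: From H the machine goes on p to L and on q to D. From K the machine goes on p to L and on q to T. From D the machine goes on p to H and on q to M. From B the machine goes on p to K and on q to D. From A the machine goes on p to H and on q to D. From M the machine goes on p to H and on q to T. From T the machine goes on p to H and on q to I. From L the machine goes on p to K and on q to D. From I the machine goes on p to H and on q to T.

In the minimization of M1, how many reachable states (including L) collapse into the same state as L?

3

States {A} cannot be reached from the start state, so discard them.
Initial partition by acceptance: {D,H,K,L,T} | {B,I,M}.
Split {D,H,K,L,T} by δ(·,q) → {H,K,L} and {D,T}.
Stable partition: {H,K,L} | {B,I,M} | {D,T} — 3 equivalence classes.
The equivalence class containing L is {H,K,L}, of size 3.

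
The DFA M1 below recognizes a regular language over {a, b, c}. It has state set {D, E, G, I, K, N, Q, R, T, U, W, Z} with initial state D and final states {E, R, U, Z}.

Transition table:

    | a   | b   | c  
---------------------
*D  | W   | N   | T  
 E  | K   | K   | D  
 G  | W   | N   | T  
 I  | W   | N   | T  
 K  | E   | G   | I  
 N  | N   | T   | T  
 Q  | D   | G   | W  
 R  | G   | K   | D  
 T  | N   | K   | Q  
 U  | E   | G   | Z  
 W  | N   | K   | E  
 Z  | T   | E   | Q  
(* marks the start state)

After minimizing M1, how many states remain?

First remove the unreachable states {R,U,Z}; 9 states remain.
Initial partition by acceptance: {E} | {D,G,I,K,N,Q,T,W}.
Split {D,G,I,K,N,Q,T,W} by δ(·,a) → {D,G,I,N,Q,T,W} and {K}.
Refine {D,G,I,N,Q,T,W} on symbol b: members go to different blocks, giving {D,G,I,N,Q} and {T,W}.
On input a, block {D,G,I,N,Q} splits into {D,G,I} and {N,Q}.
Split {T,W} by δ(·,c) → {T} and {W}.
Refine {N,Q} on symbol a: members go to different blocks, giving {Q} and {N}.
Stable partition: {E} | {D,G,I} | {K} | {T} | {Q} | {W} | {N} — 7 equivalence classes.

7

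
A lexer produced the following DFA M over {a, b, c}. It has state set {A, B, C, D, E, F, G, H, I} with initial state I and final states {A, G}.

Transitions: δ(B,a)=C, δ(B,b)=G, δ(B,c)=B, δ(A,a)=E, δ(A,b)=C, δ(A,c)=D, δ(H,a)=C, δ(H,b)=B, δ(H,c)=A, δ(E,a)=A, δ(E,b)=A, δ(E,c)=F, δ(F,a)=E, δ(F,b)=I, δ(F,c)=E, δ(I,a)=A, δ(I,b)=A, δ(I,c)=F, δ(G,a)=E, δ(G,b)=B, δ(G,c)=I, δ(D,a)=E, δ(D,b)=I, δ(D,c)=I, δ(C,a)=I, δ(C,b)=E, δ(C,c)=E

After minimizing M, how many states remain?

3

Reachable states from the start: {A,C,D,E,F,I}. Unreachable: {B,G,H} — drop them.
P0 = {A} | {C,D,E,F,I}.
Refine {C,D,E,F,I} on symbol a: members go to different blocks, giving {C,D,F} and {E,I}.
Stable partition: {A} | {C,D,F} | {E,I} — 3 equivalence classes.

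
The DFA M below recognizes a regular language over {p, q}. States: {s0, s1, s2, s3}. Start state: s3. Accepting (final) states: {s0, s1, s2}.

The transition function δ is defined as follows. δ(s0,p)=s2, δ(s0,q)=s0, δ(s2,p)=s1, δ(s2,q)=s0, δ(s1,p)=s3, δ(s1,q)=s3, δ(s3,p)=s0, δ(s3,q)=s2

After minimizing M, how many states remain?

P0 = {s0,s1,s2} | {s3}.
On input p, block {s0,s1,s2} splits into {s0,s2} and {s1}.
Split {s0,s2} by δ(·,p) → {s0} and {s2}.
No further refinement is possible. Final partition (4 blocks): {s0} | {s3} | {s1} | {s2}.

4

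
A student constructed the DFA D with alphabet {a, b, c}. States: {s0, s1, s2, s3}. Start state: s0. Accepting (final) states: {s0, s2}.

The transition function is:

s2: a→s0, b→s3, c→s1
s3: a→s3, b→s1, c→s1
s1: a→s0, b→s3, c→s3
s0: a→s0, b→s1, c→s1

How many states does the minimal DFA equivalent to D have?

3

States {s2} cannot be reached from the start state, so discard them.
Initial partition by acceptance: {s0} | {s1,s3}.
Split {s1,s3} by δ(·,a) → {s1} and {s3}.
No further refinement is possible. Final partition (3 blocks): {s0} | {s1} | {s3}.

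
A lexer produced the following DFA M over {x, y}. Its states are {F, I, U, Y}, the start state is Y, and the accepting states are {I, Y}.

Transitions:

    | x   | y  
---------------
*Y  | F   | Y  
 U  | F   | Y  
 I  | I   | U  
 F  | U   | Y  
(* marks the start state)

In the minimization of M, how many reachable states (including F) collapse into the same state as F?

States {I} cannot be reached from the start state, so discard them.
P0 = {Y} | {F,U}.
The partition is now stable with 2 blocks: {Y} | {F,U}.
The equivalence class containing F is {F,U}, of size 2.

2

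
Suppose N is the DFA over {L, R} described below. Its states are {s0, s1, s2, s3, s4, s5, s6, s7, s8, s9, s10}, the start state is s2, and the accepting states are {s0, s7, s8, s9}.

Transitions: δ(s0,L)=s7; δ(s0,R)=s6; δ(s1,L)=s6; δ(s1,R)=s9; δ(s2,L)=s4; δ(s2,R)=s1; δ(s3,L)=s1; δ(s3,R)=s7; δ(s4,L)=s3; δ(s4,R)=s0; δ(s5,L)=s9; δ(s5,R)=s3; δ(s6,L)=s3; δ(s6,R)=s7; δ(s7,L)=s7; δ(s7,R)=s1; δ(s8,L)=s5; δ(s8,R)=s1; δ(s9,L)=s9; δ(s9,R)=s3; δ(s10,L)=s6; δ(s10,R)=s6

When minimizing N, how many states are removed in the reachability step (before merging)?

Starting at s2 and following transitions, the reachable set is {s0, s1, s2, s3, s4, s6, s7, s9}. That leaves s5, s8, s10 unreachable — 3 in total.

3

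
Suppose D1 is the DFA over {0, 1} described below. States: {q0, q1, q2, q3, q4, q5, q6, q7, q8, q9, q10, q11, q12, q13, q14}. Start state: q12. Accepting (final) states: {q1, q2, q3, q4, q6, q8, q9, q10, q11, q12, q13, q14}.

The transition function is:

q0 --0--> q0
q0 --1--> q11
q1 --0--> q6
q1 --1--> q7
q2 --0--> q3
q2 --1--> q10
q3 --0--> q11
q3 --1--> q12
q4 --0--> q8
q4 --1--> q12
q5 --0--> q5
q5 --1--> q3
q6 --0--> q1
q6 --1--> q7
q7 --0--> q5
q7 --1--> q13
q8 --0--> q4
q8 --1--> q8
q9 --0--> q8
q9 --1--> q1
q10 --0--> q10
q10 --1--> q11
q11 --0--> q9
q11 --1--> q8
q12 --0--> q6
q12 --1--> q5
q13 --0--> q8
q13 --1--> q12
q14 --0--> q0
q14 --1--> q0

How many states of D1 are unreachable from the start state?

4

BFS from q12 reaches {q1, q3, q4, q5, q6, q7, q8, q9, q11, q12, q13}; the 4 state(s) q0, q2, q10, q14 are never visited.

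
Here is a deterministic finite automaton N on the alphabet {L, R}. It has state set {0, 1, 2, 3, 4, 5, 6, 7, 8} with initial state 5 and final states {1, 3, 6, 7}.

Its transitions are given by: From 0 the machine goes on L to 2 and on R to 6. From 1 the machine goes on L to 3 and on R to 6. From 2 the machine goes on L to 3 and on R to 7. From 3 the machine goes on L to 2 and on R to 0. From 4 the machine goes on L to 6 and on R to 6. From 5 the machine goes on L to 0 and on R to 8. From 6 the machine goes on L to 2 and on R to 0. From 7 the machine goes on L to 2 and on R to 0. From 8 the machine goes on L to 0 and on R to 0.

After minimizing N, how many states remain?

5

First remove the unreachable states {1,4}; 7 states remain.
Initial partition by acceptance: {3,6,7} | {0,2,5,8}.
On input L, block {0,2,5,8} splits into {0,5,8} and {2}.
On input L, block {0,5,8} splits into {5,8} and {0}.
On input R, block {5,8} splits into {5} and {8}.
Stable partition: {3,6,7} | {5} | {2} | {0} | {8} — 5 equivalence classes.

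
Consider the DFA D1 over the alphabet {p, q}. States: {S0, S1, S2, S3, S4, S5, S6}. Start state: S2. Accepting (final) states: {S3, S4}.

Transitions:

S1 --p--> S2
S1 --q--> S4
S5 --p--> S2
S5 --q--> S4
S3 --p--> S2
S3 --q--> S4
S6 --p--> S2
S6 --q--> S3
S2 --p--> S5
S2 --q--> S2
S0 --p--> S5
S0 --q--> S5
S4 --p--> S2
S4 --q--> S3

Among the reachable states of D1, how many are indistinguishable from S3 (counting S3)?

2

First remove the unreachable states {S0,S1,S6}; 4 states remain.
Initial partition by acceptance: {S3,S4} | {S2,S5}.
Split {S2,S5} by δ(·,q) → {S2} and {S5}.
Stable partition: {S3,S4} | {S2} | {S5} — 3 equivalence classes.
The equivalence class containing S3 is {S3,S4}, of size 2.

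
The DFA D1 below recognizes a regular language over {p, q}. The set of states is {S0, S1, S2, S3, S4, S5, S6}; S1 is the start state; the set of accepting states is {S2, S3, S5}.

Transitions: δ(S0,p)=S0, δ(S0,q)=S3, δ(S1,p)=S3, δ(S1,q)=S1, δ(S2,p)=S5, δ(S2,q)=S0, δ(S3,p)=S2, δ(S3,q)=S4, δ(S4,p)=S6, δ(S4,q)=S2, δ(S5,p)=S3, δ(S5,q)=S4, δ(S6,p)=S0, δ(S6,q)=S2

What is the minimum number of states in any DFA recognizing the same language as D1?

Initial partition by acceptance: {S2,S3,S5} | {S0,S1,S4,S6}.
On input p, block {S0,S1,S4,S6} splits into {S0,S4,S6} and {S1}.
No further refinement is possible. Final partition (3 blocks): {S2,S3,S5} | {S0,S4,S6} | {S1}.

3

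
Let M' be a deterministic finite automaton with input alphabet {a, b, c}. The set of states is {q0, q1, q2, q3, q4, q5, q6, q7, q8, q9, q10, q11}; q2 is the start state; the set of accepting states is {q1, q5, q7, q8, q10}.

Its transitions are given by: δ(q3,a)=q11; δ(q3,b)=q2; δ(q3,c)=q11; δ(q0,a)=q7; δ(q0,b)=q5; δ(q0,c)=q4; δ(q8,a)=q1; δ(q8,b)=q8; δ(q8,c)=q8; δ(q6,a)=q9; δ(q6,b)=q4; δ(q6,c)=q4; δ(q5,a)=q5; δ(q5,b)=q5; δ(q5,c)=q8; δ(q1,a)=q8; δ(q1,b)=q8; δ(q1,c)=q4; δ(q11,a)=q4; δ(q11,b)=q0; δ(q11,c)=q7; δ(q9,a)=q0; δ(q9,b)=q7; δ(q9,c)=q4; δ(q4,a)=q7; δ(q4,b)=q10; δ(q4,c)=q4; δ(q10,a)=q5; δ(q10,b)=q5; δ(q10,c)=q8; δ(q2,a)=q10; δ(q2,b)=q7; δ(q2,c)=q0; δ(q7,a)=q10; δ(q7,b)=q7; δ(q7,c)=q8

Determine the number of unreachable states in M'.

4

No path from q2 leads to q3, q6, q9, q11; the other 8 states are all reachable.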